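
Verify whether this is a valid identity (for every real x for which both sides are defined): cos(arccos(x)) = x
Yes, this is an identity.

Claim: cos(arccos(x)) = x.
Reasoning: For -1 ≤ x ≤ 1 (where arccos is defined), arccos(x) is by definition an angle whose cosine equals x. Taking the cosine of that angle returns x. (Note the other order, arccos(cos x) = x, is NOT an identity.)
So the two sides agree for every real x for which both sides are defined.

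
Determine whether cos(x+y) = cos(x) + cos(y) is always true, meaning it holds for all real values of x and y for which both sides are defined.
Claim: cos(x+y) = cos(x) + cos(y).
Test a specific point where both sides are defined: x = π/4, y = 2π/3.
LHS = cos(x+y) ≈ -0.9659
RHS = cos(x) + cos(y) ≈ 0.2071
Since -0.9659 ≠ 0.2071, the equation fails at this point, so it cannot hold for all real values of x and y for which both sides are defined.
The correct expansion is cos(x+y) = cos(x)cos(y) - sin(x)sin(y); cosine is not additive.

Conclusion: No, this is NOT an identity.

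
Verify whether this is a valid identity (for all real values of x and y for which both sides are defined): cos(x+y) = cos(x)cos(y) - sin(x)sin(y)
Claim: cos(x+y) = cos(x)cos(y) - sin(x)sin(y).
Reasoning: By Euler's formula e^(i(x+y)) = e^(ix)·e^(iy) = (cos x + i·sin x)(cos y + i·sin y). The real part of the left side is cos(x+y); the real part of the product is cos(x)cos(y) - sin(x)sin(y) (since i·i = -1).
So the two sides agree for all real values of x and y for which both sides are defined.

Conclusion: Yes, this is an identity.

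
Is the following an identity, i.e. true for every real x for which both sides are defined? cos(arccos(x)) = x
Yes, this is an identity.

Claim: cos(arccos(x)) = x.
Reasoning: For -1 ≤ x ≤ 1 (where arccos is defined), arccos(x) is by definition an angle whose cosine equals x. Taking the cosine of that angle returns x. (Note the other order, arccos(cos x) = x, is NOT an identity.)
So the two sides agree for every real x for which both sides are defined.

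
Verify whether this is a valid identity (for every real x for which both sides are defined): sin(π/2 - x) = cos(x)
Yes, this is an identity.

Claim: sin(π/2 - x) = cos(x).
Reasoning: Use sin(u - v) = sin(u)cos(v) - cos(u)sin(v) with u = π/2, v = x: sin(π/2)cos(x) - cos(π/2)sin(x) = 1·cos(x) - 0·sin(x) = cos(x).
So the two sides agree for every real x for which both sides are defined.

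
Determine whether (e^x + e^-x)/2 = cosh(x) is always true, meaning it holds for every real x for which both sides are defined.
Yes, this is an identity.

Claim: (e^x + e^-x)/2 = cosh(x).
Reasoning: This is exactly the definition of the hyperbolic cosine: cosh(x) := (e^x + e^-x)/2.
So the two sides agree for every real x for which both sides are defined.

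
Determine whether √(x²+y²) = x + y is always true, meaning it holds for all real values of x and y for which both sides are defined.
No, this is NOT an identity.

Claim: √(x²+y²) = x + y.
Test a specific point where both sides are defined: x = 3/2, y = -2.
LHS = √(x²+y²) ≈ 2.5000
RHS = x + y ≈ -0.5000
Since 2.5000 ≠ -0.5000, the equation fails at this point, so it cannot hold for all real values of x and y for which both sides are defined.
(x+y)² = x² + 2xy + y², not x² + y², so the square root does not split this way.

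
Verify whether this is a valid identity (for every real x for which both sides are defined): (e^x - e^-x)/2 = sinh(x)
Yes, this is an identity.

Claim: (e^x - e^-x)/2 = sinh(x).
Reasoning: This is exactly the definition of the hyperbolic sine: sinh(x) := (e^x - e^-x)/2.
So the two sides agree for every real x for which both sides are defined.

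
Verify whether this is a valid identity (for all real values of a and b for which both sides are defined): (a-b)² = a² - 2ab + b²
Yes, this is an identity.

Claim: (a-b)² = a² - 2ab + b².
Reasoning: Expand: (a-b)² = (a-b)(a-b) = a·a - a·b - b·a + b·b = a² - 2ab + b².
So the two sides agree for all real values of a and b for which both sides are defined.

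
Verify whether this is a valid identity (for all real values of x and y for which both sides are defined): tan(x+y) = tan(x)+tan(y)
Claim: tan(x+y) = tan(x)+tan(y).
Test a specific point where both sides are defined: x = π/6, y = π/4.
LHS = tan(x+y) ≈ 3.7321
RHS = tan(x)+tan(y) ≈ 1.5774
Since 3.7321 ≠ 1.5774, the equation fails at this point, so it cannot hold for all real values of x and y for which both sides are defined.
The correct formula is tan(x+y) = (tan(x) + tan(y))/(1 - tan(x)tan(y)).

Conclusion: No, this is NOT an identity.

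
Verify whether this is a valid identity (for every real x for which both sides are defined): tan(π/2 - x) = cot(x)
Yes, this is an identity.

Claim: tan(π/2 - x) = cot(x).
Reasoning: tan(π/2 - x) = sin(π/2 - x)/cos(π/2 - x) = cos(x)/sin(x) = cot(x), using the cofunction identities sin(π/2 - x) = cos(x) and cos(π/2 - x) = sin(x).
So the two sides agree for every real x for which both sides are defined.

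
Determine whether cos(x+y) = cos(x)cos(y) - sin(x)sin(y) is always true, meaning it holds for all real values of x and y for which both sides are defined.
Claim: cos(x+y) = cos(x)cos(y) - sin(x)sin(y).
Reasoning: By Euler's formula e^(i(x+y)) = e^(ix)·e^(iy) = (cos x + i·sin x)(cos y + i·sin y). The real part of the left side is cos(x+y); the real part of the product is cos(x)cos(y) - sin(x)sin(y) (since i·i = -1).
So the two sides agree for all real values of x and y for which both sides are defined.

Conclusion: Yes, this is an identity.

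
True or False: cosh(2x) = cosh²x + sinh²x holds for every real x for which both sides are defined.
Claim: cosh(2x) = cosh²x + sinh²x.
Reasoning: cosh²x = (e^(2x) + 2 + e^(-2x))/4 and sinh²x = (e^(2x) - 2 + e^(-2x))/4. Adding gives (2e^(2x) + 2e^(-2x))/4 = (e^(2x) + e^(-2x))/2 = cosh(2x).
So the two sides agree for every real x for which both sides are defined.

Conclusion: True.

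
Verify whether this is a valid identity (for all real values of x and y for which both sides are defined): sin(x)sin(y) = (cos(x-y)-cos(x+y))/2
Claim: sin(x)sin(y) = (cos(x-y)-cos(x+y))/2.
Reasoning: cos(x-y) = cos(x)cos(y) + sin(x)sin(y) and cos(x+y) = cos(x)cos(y) - sin(x)sin(y). Subtracting, cos(x-y) - cos(x+y) = 2sin(x)sin(y); divide by 2.
So the two sides agree for all real values of x and y for which both sides are defined.

Conclusion: Yes, this is an identity.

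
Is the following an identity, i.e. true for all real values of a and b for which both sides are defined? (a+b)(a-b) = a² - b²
Yes, this is an identity.

Claim: (a+b)(a-b) = a² - b².
Reasoning: Expand: (a+b)(a-b) = a² - ab + ba - b² = a² - b² (the cross terms cancel).
So the two sides agree for all real values of a and b for which both sides are defined.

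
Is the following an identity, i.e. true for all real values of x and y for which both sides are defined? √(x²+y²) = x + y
No, this is NOT an identity.

Claim: √(x²+y²) = x + y.
Test a specific point where both sides are defined: x = 3/2, y = 4.
LHS = √(x²+y²) ≈ 4.2720
RHS = x + y ≈ 5.5000
Since 4.2720 ≠ 5.5000, the equation fails at this point, so it cannot hold for all real values of x and y for which both sides are defined.
(x+y)² = x² + 2xy + y², not x² + y², so the square root does not split this way.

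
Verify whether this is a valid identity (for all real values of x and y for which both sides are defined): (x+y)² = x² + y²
Claim: (x+y)² = x² + y².
Test a specific point where both sides are defined: x = 2, y = 3.
LHS = (x+y)² ≈ 25.0000
RHS = x² + y² ≈ 13.0000
Since 25.0000 ≠ 13.0000, the equation fails at this point, so it cannot hold for all real values of x and y for which both sides are defined.
The correct expansion is (x+y)² = x² + 2xy + y²; the cross term 2xy is missing.

Conclusion: No, this is NOT an identity.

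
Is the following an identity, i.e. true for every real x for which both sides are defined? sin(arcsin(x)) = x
Claim: sin(arcsin(x)) = x.
Reasoning: For -1 ≤ x ≤ 1 (where arcsin is defined), arcsin(x) is by definition an angle whose sine equals x. Taking the sine of that angle returns x. (Note the other order, arcsin(sin x) = x, is NOT an identity.)
So the two sides agree for every real x for which both sides are defined.

Conclusion: Yes, this is an identity.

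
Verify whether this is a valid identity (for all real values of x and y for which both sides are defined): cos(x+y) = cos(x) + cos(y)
Claim: cos(x+y) = cos(x) + cos(y).
Test a specific point where both sides are defined: x = π/3, y = -π/4.
LHS = cos(x+y) ≈ 0.9659
RHS = cos(x) + cos(y) ≈ 1.2071
Since 0.9659 ≠ 1.2071, the equation fails at this point, so it cannot hold for all real values of x and y for which both sides are defined.
The correct expansion is cos(x+y) = cos(x)cos(y) - sin(x)sin(y); cosine is not additive.

Conclusion: No, this is NOT an identity.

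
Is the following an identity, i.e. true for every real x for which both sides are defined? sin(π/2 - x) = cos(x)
Claim: sin(π/2 - x) = cos(x).
Reasoning: Use sin(u - v) = sin(u)cos(v) - cos(u)sin(v) with u = π/2, v = x: sin(π/2)cos(x) - cos(π/2)sin(x) = 1·cos(x) - 0·sin(x) = cos(x).
So the two sides agree for every real x for which both sides are defined.

Conclusion: Yes, this is an identity.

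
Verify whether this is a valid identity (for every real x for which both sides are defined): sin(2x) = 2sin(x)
No, this is NOT an identity.

Claim: sin(2x) = 2sin(x).
Test a specific point where both sides are defined: x = -π/6.
LHS = sin(2x) ≈ -0.8660
RHS = 2sin(x) ≈ -1.0000
Since -0.8660 ≠ -1.0000, the equation fails at this point, so it cannot hold for every real x for which both sides are defined.
The correct double-angle formula is sin(2x) = 2sin(x)cos(x).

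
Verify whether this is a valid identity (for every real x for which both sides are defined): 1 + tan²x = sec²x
Yes, this is an identity.

Claim: 1 + tan²x = sec²x.
Reasoning: Start from sin²x + cos²x = 1 and divide every term by cos²x (allowed wherever tan x and sec x are defined): tan²x + 1 = 1/cos²x = sec²x.
So the two sides agree for every real x for which both sides are defined.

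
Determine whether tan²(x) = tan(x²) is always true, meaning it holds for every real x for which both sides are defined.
Claim: tan²(x) = tan(x²).
Test a specific point where both sides are defined: x = π/3.
LHS = tan²(x) ≈ 3.0000
RHS = tan(x²) ≈ 1.9485
Since 3.0000 ≠ 1.9485, the equation fails at this point, so it cannot hold for every real x for which both sides are defined.
tan²(x) means (tan x)², squaring the output; tan(x²) squares the input. These are different functions.

Conclusion: No, this is NOT an identity.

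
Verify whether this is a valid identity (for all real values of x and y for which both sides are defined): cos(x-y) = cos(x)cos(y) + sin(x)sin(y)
Claim: cos(x-y) = cos(x)cos(y) + sin(x)sin(y).
Reasoning: Replace y by -y in cos(x+y) = cos(x)cos(y) - sin(x)sin(y) and use cos(-y) = cos(y), sin(-y) = -sin(y): cos(x-y) = cos(x)cos(y) + sin(x)sin(y).
So the two sides agree for all real values of x and y for which both sides are defined.

Conclusion: Yes, this is an identity.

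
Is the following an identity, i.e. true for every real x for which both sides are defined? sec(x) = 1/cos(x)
Yes, this is an identity.

Claim: sec(x) = 1/cos(x).
Reasoning: sec(x) is by definition the reciprocal of cos(x), wherever cos(x) ≠ 0.
So the two sides agree for every real x for which both sides are defined.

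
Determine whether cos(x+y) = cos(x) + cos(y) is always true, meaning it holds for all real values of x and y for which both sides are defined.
No, this is NOT an identity.

Claim: cos(x+y) = cos(x) + cos(y).
Test a specific point where both sides are defined: x = π/2, y = -π/3.
LHS = cos(x+y) ≈ 0.8660
RHS = cos(x) + cos(y) ≈ 0.5000
Since 0.8660 ≠ 0.5000, the equation fails at this point, so it cannot hold for all real values of x and y for which both sides are defined.
The correct expansion is cos(x+y) = cos(x)cos(y) - sin(x)sin(y); cosine is not additive.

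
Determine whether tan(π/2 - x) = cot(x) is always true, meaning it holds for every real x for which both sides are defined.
Yes, this is an identity.

Claim: tan(π/2 - x) = cot(x).
Reasoning: tan(π/2 - x) = sin(π/2 - x)/cos(π/2 - x) = cos(x)/sin(x) = cot(x), using the cofunction identities sin(π/2 - x) = cos(x) and cos(π/2 - x) = sin(x).
So the two sides agree for every real x for which both sides are defined.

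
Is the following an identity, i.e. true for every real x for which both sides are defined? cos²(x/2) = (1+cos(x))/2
Claim: cos²(x/2) = (1+cos(x))/2.
Reasoning: Use cos(2θ) = 2cos²θ - 1 with θ = x/2: cos(x) = 2cos²(x/2) - 1. Solving for cos²(x/2) gives (1 + cos(x))/2.
So the two sides agree for every real x for which both sides are defined.

Conclusion: Yes, this is an identity.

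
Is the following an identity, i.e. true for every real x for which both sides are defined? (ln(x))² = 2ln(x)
No, this is NOT an identity.

Claim: (ln(x))² = 2ln(x).
Test a specific point where both sides are defined: x = 5.
LHS = (ln(x))² ≈ 2.5903
RHS = 2ln(x) ≈ 3.2189
Since 2.5903 ≠ 3.2189, the equation fails at this point, so it cannot hold for every real x for which both sides are defined.
2ln(x) equals ln(x²), which is not the same as (ln x)².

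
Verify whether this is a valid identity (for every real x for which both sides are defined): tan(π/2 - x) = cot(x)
Yes, this is an identity.

Claim: tan(π/2 - x) = cot(x).
Reasoning: tan(π/2 - x) = sin(π/2 - x)/cos(π/2 - x) = cos(x)/sin(x) = cot(x), using the cofunction identities sin(π/2 - x) = cos(x) and cos(π/2 - x) = sin(x).
So the two sides agree for every real x for which both sides are defined.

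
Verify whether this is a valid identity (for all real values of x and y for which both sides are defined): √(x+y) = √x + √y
Claim: √(x+y) = √x + √y.
Test a specific point where both sides are defined: x = 3, y = 2.
LHS = √(x+y) ≈ 2.2361
RHS = √x + √y ≈ 3.1463
Since 2.2361 ≠ 3.1463, the equation fails at this point, so it cannot hold for all real values of x and y for which both sides are defined.
Squaring the right side gives x + 2√(xy) + y, not x + y.

Conclusion: No, this is NOT an identity.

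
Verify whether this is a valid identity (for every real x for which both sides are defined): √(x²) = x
Claim: √(x²) = x.
Test a specific point where both sides are defined: x = -1.
LHS = √(x²) ≈ 1.0000
RHS = x ≈ -1.0000
Since 1.0000 ≠ -1.0000, the equation fails at this point, so it cannot hold for every real x for which both sides are defined.
√(x²) = |x|, which differs from x whenever x < 0 (both sides are defined for every real x).

Conclusion: No, this is NOT an identity.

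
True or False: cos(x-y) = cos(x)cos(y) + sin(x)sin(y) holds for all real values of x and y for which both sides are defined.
True.

Claim: cos(x-y) = cos(x)cos(y) + sin(x)sin(y).
Reasoning: Replace y by -y in cos(x+y) = cos(x)cos(y) - sin(x)sin(y) and use cos(-y) = cos(y), sin(-y) = -sin(y): cos(x-y) = cos(x)cos(y) + sin(x)sin(y).
So the two sides agree for all real values of x and y for which both sides are defined.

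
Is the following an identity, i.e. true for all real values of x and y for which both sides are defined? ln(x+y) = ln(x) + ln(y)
No, this is NOT an identity.

Claim: ln(x+y) = ln(x) + ln(y).
Test a specific point where both sides are defined: x = 3, y = 1.
LHS = ln(x+y) ≈ 1.3863
RHS = ln(x) + ln(y) ≈ 1.0986
Since 1.3863 ≠ 1.0986, the equation fails at this point, so it cannot hold for all real values of x and y for which both sides are defined.
ln(x) + ln(y) = ln(xy), not ln(x+y).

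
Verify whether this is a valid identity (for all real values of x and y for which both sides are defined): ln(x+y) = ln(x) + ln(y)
Claim: ln(x+y) = ln(x) + ln(y).
Test a specific point where both sides are defined: x = 1, y = 4.
LHS = ln(x+y) ≈ 1.6094
RHS = ln(x) + ln(y) ≈ 1.3863
Since 1.6094 ≠ 1.3863, the equation fails at this point, so it cannot hold for all real values of x and y for which both sides are defined.
ln(x) + ln(y) = ln(xy), not ln(x+y).

Conclusion: No, this is NOT an identity.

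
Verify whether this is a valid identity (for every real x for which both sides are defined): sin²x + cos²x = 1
Yes, this is an identity.

Claim: sin²x + cos²x = 1.
Reasoning: The point (cos x, sin x) lies on the unit circle X² + Y² = 1, so cos²x + sin²x = 1 for every real x.
So the two sides agree for every real x for which both sides are defined.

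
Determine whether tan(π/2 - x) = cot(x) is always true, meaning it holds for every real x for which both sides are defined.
Yes, this is an identity.

Claim: tan(π/2 - x) = cot(x).
Reasoning: tan(π/2 - x) = sin(π/2 - x)/cos(π/2 - x) = cos(x)/sin(x) = cot(x), using the cofunction identities sin(π/2 - x) = cos(x) and cos(π/2 - x) = sin(x).
So the two sides agree for every real x for which both sides are defined.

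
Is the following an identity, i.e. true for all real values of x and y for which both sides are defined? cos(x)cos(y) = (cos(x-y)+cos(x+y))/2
Claim: cos(x)cos(y) = (cos(x-y)+cos(x+y))/2.
Reasoning: cos(x-y) = cos(x)cos(y) + sin(x)sin(y) and cos(x+y) = cos(x)cos(y) - sin(x)sin(y). Adding, cos(x-y) + cos(x+y) = 2cos(x)cos(y); divide by 2.
So the two sides agree for all real values of x and y for which both sides are defined.

Conclusion: Yes, this is an identity.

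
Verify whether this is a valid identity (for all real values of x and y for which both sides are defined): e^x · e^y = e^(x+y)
Claim: e^x · e^y = e^(x+y).
Reasoning: This is the law of exponents for a common base: multiplying powers adds exponents. E.g. from the series, (Σ x^j/j!)(Σ y^k/k!) = Σ_m (Σ_{j+k=m} x^j y^k/(j!k!)) = Σ_m (x+y)^m/m! by the binomial theorem.
So the two sides agree for all real values of x and y for which both sides are defined.

Conclusion: Yes, this is an identity.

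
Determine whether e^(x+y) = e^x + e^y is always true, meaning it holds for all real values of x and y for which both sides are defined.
Claim: e^(x+y) = e^x + e^y.
Test a specific point where both sides are defined: x = -1, y = 1.
LHS = e^(x+y) ≈ 1.0000
RHS = e^x + e^y ≈ 3.0862
Since 1.0000 ≠ 3.0862, the equation fails at this point, so it cannot hold for all real values of x and y for which both sides are defined.
The correct rule is e^(x+y) = e^x · e^y (a product, not a sum).

Conclusion: No, this is NOT an identity.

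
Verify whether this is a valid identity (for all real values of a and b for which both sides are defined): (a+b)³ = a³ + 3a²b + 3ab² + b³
Yes, this is an identity.

Claim: (a+b)³ = a³ + 3a²b + 3ab² + b³.
Reasoning: (a+b)³ = (a+b)(a+b)² = (a+b)(a² + 2ab + b²) = a³ + 2a²b + ab² + a²b + 2ab² + b³ = a³ + 3a²b + 3ab² + b³.
So the two sides agree for all real values of a and b for which both sides are defined.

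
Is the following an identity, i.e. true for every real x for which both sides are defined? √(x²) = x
Claim: √(x²) = x.
Test a specific point where both sides are defined: x = -1.
LHS = √(x²) ≈ 1.0000
RHS = x ≈ -1.0000
Since 1.0000 ≠ -1.0000, the equation fails at this point, so it cannot hold for every real x for which both sides are defined.
√(x²) = |x|, which differs from x whenever x < 0 (both sides are defined for every real x).

Conclusion: No, this is NOT an identity.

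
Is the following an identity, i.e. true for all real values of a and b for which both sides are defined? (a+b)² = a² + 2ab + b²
Yes, this is an identity.

Claim: (a+b)² = a² + 2ab + b².
Reasoning: Expand: (a+b)² = (a+b)(a+b) = a·a + a·b + b·a + b·b = a² + 2ab + b².
So the two sides agree for all real values of a and b for which both sides are defined.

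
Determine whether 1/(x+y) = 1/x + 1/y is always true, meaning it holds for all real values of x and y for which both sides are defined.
Claim: 1/(x+y) = 1/x + 1/y.
Test a specific point where both sides are defined: x = 2, y = 1.
LHS = 1/(x+y) ≈ 0.3333
RHS = 1/x + 1/y ≈ 1.5000
Since 0.3333 ≠ 1.5000, the equation fails at this point, so it cannot hold for all real values of x and y for which both sides are defined.
1/x + 1/y = (x+y)/(xy), which is not 1/(x+y).

Conclusion: No, this is NOT an identity.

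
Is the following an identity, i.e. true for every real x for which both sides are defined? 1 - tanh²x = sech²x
Claim: 1 - tanh²x = sech²x.
Reasoning: Divide cosh²x - sinh²x = 1 through by cosh²x (never zero): 1 - tanh²x = 1/cosh²x = sech²x.
So the two sides agree for every real x for which both sides are defined.

Conclusion: Yes, this is an identity.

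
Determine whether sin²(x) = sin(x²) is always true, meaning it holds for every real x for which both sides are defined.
Claim: sin²(x) = sin(x²).
Test a specific point where both sides are defined: x = π.
LHS = sin²(x) ≈ 0.0000
RHS = sin(x²) ≈ -0.4303
Since 0.0000 ≠ -0.4303, the equation fails at this point, so it cannot hold for every real x for which both sides are defined.
sin²(x) means (sin x)², squaring the output; sin(x²) squares the input. These are different functions.

Conclusion: No, this is NOT an identity.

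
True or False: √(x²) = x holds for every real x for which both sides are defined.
Claim: √(x²) = x.
Test a specific point where both sides are defined: x = -2.
LHS = √(x²) ≈ 2.0000
RHS = x ≈ -2.0000
Since 2.0000 ≠ -2.0000, the equation fails at this point, so it cannot hold for every real x for which both sides are defined.
√(x²) = |x|, which differs from x whenever x < 0 (both sides are defined for every real x).

Conclusion: False.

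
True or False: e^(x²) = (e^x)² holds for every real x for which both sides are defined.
False.

Claim: e^(x²) = (e^x)².
Test a specific point where both sides are defined: x = 3/2.
LHS = e^(x²) ≈ 9.4877
RHS = (e^x)² ≈ 20.0855
Since 9.4877 ≠ 20.0855, the equation fails at this point, so it cannot hold for every real x for which both sides are defined.
(e^x)² = e^(2x), and 2x ≠ x² in general.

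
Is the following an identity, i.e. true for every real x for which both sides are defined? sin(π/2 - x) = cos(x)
Yes, this is an identity.

Claim: sin(π/2 - x) = cos(x).
Reasoning: Use sin(u - v) = sin(u)cos(v) - cos(u)sin(v) with u = π/2, v = x: sin(π/2)cos(x) - cos(π/2)sin(x) = 1·cos(x) - 0·sin(x) = cos(x).
So the two sides agree for every real x for which both sides are defined.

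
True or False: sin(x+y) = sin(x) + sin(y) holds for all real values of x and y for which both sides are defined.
Claim: sin(x+y) = sin(x) + sin(y).
Test a specific point where both sides are defined: x = π/4, y = π.
LHS = sin(x+y) ≈ -0.7071
RHS = sin(x) + sin(y) ≈ 0.7071
Since -0.7071 ≠ 0.7071, the equation fails at this point, so it cannot hold for all real values of x and y for which both sides are defined.
The correct expansion is sin(x+y) = sin(x)cos(y) + cos(x)sin(y); sine is not additive.

Conclusion: False.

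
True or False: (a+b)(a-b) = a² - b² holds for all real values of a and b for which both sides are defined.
True.

Claim: (a+b)(a-b) = a² - b².
Reasoning: Expand: (a+b)(a-b) = a² - ab + ba - b² = a² - b² (the cross terms cancel).
So the two sides agree for all real values of a and b for which both sides are defined.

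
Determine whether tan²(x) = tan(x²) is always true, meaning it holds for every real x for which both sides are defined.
Claim: tan²(x) = tan(x²).
Test a specific point where both sides are defined: x = -π/6.
LHS = tan²(x) ≈ 0.3333
RHS = tan(x²) ≈ 0.2812
Since 0.3333 ≠ 0.2812, the equation fails at this point, so it cannot hold for every real x for which both sides are defined.
tan²(x) means (tan x)², squaring the output; tan(x²) squares the input. These are different functions.

Conclusion: No, this is NOT an identity.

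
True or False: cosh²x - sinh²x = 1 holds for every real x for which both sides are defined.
True.

Claim: cosh²x - sinh²x = 1.
Reasoning: With cosh(x) = (e^x + e^-x)/2 and sinh(x) = (e^x - e^-x)/2: cosh²x = (e^(2x) + 2 + e^(-2x))/4 and sinh²x = (e^(2x) - 2 + e^(-2x))/4. Subtracting leaves 4/4 = 1.
So the two sides agree for every real x for which both sides are defined.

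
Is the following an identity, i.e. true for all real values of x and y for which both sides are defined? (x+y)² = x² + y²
No, this is NOT an identity.

Claim: (x+y)² = x² + y².
Test a specific point where both sides are defined: x = 3/2, y = -3.
LHS = (x+y)² ≈ 2.2500
RHS = x² + y² ≈ 11.2500
Since 2.2500 ≠ 11.2500, the equation fails at this point, so it cannot hold for all real values of x and y for which both sides are defined.
The correct expansion is (x+y)² = x² + 2xy + y²; the cross term 2xy is missing.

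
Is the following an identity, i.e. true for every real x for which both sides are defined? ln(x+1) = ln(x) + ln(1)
Claim: ln(x+1) = ln(x) + ln(1).
Test a specific point where both sides are defined: x = 5.
LHS = ln(x+1) ≈ 1.7918
RHS = ln(x) + ln(1) ≈ 1.6094
Since 1.7918 ≠ 1.6094, the equation fails at this point, so it cannot hold for every real x for which both sides are defined.
ln(1) = 0, so the right side is just ln(x), which differs from ln(x+1).

Conclusion: No, this is NOT an identity.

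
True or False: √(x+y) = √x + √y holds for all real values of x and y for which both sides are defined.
False.

Claim: √(x+y) = √x + √y.
Test a specific point where both sides are defined: x = 4, y = 2.
LHS = √(x+y) ≈ 2.4495
RHS = √x + √y ≈ 3.4142
Since 2.4495 ≠ 3.4142, the equation fails at this point, so it cannot hold for all real values of x and y for which both sides are defined.
Squaring the right side gives x + 2√(xy) + y, not x + y.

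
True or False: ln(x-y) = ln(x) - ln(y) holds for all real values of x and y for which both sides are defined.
Claim: ln(x-y) = ln(x) - ln(y).
Test a specific point where both sides are defined: x = 4, y = 3/2.
LHS = ln(x-y) ≈ 0.9163
RHS = ln(x) - ln(y) ≈ 0.9808
Since 0.9163 ≠ 0.9808, the equation fails at this point, so it cannot hold for all real values of x and y for which both sides are defined.
ln(x) - ln(y) = ln(x/y), not ln(x-y).

Conclusion: False.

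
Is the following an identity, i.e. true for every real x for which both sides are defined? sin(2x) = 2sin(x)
No, this is NOT an identity.

Claim: sin(2x) = 2sin(x).
Test a specific point where both sides are defined: x = π/4.
LHS = sin(2x) ≈ 1.0000
RHS = 2sin(x) ≈ 1.4142
Since 1.0000 ≠ 1.4142, the equation fails at this point, so it cannot hold for every real x for which both sides are defined.
The correct double-angle formula is sin(2x) = 2sin(x)cos(x).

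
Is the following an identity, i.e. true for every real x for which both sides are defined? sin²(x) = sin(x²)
Claim: sin²(x) = sin(x²).
Test a specific point where both sides are defined: x = 2π/3.
LHS = sin²(x) ≈ 0.7500
RHS = sin(x²) ≈ -0.9474
Since 0.7500 ≠ -0.9474, the equation fails at this point, so it cannot hold for every real x for which both sides are defined.
sin²(x) means (sin x)², squaring the output; sin(x²) squares the input. These are different functions.

Conclusion: No, this is NOT an identity.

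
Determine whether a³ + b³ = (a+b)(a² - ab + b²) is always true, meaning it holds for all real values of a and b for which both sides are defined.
Claim: a³ + b³ = (a+b)(a² - ab + b²).
Reasoning: Expand the right side: (a+b)(a² - ab + b²) = a³ - a²b + ab² + a²b - ab² + b³ = a³ + b³ (the middle terms cancel in pairs).
So the two sides agree for all real values of a and b for which both sides are defined.

Conclusion: Yes, this is an identity.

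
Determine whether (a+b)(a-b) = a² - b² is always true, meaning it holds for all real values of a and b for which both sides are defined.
Claim: (a+b)(a-b) = a² - b².
Reasoning: Expand: (a+b)(a-b) = a² - ab + ba - b² = a² - b² (the cross terms cancel).
So the two sides agree for all real values of a and b for which both sides are defined.

Conclusion: Yes, this is an identity.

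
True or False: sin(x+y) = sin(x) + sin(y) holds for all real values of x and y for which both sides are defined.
False.

Claim: sin(x+y) = sin(x) + sin(y).
Test a specific point where both sides are defined: x = π/4, y = 3π/4.
LHS = sin(x+y) ≈ 0.0000
RHS = sin(x) + sin(y) ≈ 1.4142
Since 0.0000 ≠ 1.4142, the equation fails at this point, so it cannot hold for all real values of x and y for which both sides are defined.
The correct expansion is sin(x+y) = sin(x)cos(y) + cos(x)sin(y); sine is not additive.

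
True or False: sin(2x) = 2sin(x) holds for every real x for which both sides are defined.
False.

Claim: sin(2x) = 2sin(x).
Test a specific point where both sides are defined: x = -π/3.
LHS = sin(2x) ≈ -0.8660
RHS = 2sin(x) ≈ -1.7321
Since -0.8660 ≠ -1.7321, the equation fails at this point, so it cannot hold for every real x for which both sides are defined.
The correct double-angle formula is sin(2x) = 2sin(x)cos(x).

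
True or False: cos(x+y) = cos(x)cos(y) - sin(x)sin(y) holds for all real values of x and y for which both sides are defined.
True.

Claim: cos(x+y) = cos(x)cos(y) - sin(x)sin(y).
Reasoning: By Euler's formula e^(i(x+y)) = e^(ix)·e^(iy) = (cos x + i·sin x)(cos y + i·sin y). The real part of the left side is cos(x+y); the real part of the product is cos(x)cos(y) - sin(x)sin(y) (since i·i = -1).
So the two sides agree for all real values of x and y for which both sides are defined.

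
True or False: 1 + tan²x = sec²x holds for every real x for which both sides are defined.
Claim: 1 + tan²x = sec²x.
Reasoning: Start from sin²x + cos²x = 1 and divide every term by cos²x (allowed wherever tan x and sec x are defined): tan²x + 1 = 1/cos²x = sec²x.
So the two sides agree for every real x for which both sides are defined.

Conclusion: True.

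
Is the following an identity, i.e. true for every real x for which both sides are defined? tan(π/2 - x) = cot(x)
Claim: tan(π/2 - x) = cot(x).
Reasoning: tan(π/2 - x) = sin(π/2 - x)/cos(π/2 - x) = cos(x)/sin(x) = cot(x), using the cofunction identities sin(π/2 - x) = cos(x) and cos(π/2 - x) = sin(x).
So the two sides agree for every real x for which both sides are defined.

Conclusion: Yes, this is an identity.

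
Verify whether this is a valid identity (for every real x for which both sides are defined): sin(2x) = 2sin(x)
No, this is NOT an identity.

Claim: sin(2x) = 2sin(x).
Test a specific point where both sides are defined: x = -π/4.
LHS = sin(2x) ≈ -1.0000
RHS = 2sin(x) ≈ -1.4142
Since -1.0000 ≠ -1.4142, the equation fails at this point, so it cannot hold for every real x for which both sides are defined.
The correct double-angle formula is sin(2x) = 2sin(x)cos(x).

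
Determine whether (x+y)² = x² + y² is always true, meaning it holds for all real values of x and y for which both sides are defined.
Claim: (x+y)² = x² + y².
Test a specific point where both sides are defined: x = 3, y = -2.
LHS = (x+y)² ≈ 1.0000
RHS = x² + y² ≈ 13.0000
Since 1.0000 ≠ 13.0000, the equation fails at this point, so it cannot hold for all real values of x and y for which both sides are defined.
The correct expansion is (x+y)² = x² + 2xy + y²; the cross term 2xy is missing.

Conclusion: No, this is NOT an identity.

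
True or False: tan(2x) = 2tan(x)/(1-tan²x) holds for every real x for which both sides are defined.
True.

Claim: tan(2x) = 2tan(x)/(1-tan²x).
Reasoning: tan(2x) = sin(2x)/cos(2x) = 2sin(x)cos(x) / (cos²x - sin²x). Divide numerator and denominator by cos²x: 2tan(x) / (1 - tan²x).
So the two sides agree for every real x for which both sides are defined.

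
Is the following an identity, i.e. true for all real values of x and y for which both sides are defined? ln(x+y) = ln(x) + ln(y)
No, this is NOT an identity.

Claim: ln(x+y) = ln(x) + ln(y).
Test a specific point where both sides are defined: x = 2, y = 1/2.
LHS = ln(x+y) ≈ 0.9163
RHS = ln(x) + ln(y) ≈ 0.0000
Since 0.9163 ≠ 0.0000, the equation fails at this point, so it cannot hold for all real values of x and y for which both sides are defined.
ln(x) + ln(y) = ln(xy), not ln(x+y).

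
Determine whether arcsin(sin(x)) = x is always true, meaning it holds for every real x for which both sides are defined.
No, this is NOT an identity.

Claim: arcsin(sin(x)) = x.
Test a specific point where both sides are defined: x = 2π/3.
LHS = arcsin(sin(x)) ≈ 1.0472
RHS = x ≈ 2.0944
Since 1.0472 ≠ 2.0944, the equation fails at this point, so it cannot hold for every real x for which both sides are defined.
arcsin only returns values in [-π/2, π/2], so arcsin(sin(x)) = x holds only for x in that interval, not for all real x.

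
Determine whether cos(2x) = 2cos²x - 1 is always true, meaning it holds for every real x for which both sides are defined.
Yes, this is an identity.

Claim: cos(2x) = 2cos²x - 1.
Reasoning: cos(2x) = cos²x - sin²x. Replace sin²x by 1 - cos²x: cos²x - (1 - cos²x) = 2cos²x - 1.
So the two sides agree for every real x for which both sides are defined.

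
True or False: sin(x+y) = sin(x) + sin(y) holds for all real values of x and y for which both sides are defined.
False.

Claim: sin(x+y) = sin(x) + sin(y).
Test a specific point where both sides are defined: x = -π/4, y = 3π/4.
LHS = sin(x+y) ≈ 1.0000
RHS = sin(x) + sin(y) ≈ 0.0000
Since 1.0000 ≠ 0.0000, the equation fails at this point, so it cannot hold for all real values of x and y for which both sides are defined.
The correct expansion is sin(x+y) = sin(x)cos(y) + cos(x)sin(y); sine is not additive.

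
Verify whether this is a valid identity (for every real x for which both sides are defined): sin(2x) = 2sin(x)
No, this is NOT an identity.

Claim: sin(2x) = 2sin(x).
Test a specific point where both sides are defined: x = -π/4.
LHS = sin(2x) ≈ -1.0000
RHS = 2sin(x) ≈ -1.4142
Since -1.0000 ≠ -1.4142, the equation fails at this point, so it cannot hold for every real x for which both sides are defined.
The correct double-angle formula is sin(2x) = 2sin(x)cos(x).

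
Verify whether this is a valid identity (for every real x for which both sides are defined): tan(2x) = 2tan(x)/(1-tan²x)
Yes, this is an identity.

Claim: tan(2x) = 2tan(x)/(1-tan²x).
Reasoning: tan(2x) = sin(2x)/cos(2x) = 2sin(x)cos(x) / (cos²x - sin²x). Divide numerator and denominator by cos²x: 2tan(x) / (1 - tan²x).
So the two sides agree for every real x for which both sides are defined.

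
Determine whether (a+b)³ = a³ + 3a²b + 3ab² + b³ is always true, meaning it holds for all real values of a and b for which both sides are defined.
Claim: (a+b)³ = a³ + 3a²b + 3ab² + b³.
Reasoning: (a+b)³ = (a+b)(a+b)² = (a+b)(a² + 2ab + b²) = a³ + 2a²b + ab² + a²b + 2ab² + b³ = a³ + 3a²b + 3ab² + b³.
So the two sides agree for all real values of a and b for which both sides are defined.

Conclusion: Yes, this is an identity.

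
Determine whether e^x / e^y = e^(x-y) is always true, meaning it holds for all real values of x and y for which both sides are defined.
Claim: e^x / e^y = e^(x-y).
Reasoning: 1/e^y = e^(-y), so e^x / e^y = e^x · e^(-y) = e^(x + (-y)) = e^(x-y) by the product rule for exponents.
So the two sides agree for all real values of x and y for which both sides are defined.

Conclusion: Yes, this is an identity.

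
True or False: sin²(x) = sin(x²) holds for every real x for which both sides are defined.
False.

Claim: sin²(x) = sin(x²).
Test a specific point where both sides are defined: x = -π/3.
LHS = sin²(x) ≈ 0.7500
RHS = sin(x²) ≈ 0.8897
Since 0.7500 ≠ 0.8897, the equation fails at this point, so it cannot hold for every real x for which both sides are defined.
sin²(x) means (sin x)², squaring the output; sin(x²) squares the input. These are different functions.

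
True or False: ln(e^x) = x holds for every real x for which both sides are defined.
Claim: ln(e^x) = x.
Reasoning: ln is the inverse of the exponential: ln(e^x) asks for the exponent p with e^p = e^x, and since e^p is one-to-one that exponent is p = x.
So the two sides agree for every real x for which both sides are defined.

Conclusion: True.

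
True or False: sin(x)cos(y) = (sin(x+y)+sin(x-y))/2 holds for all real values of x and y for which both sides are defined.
True.

Claim: sin(x)cos(y) = (sin(x+y)+sin(x-y))/2.
Reasoning: sin(x+y) = sin(x)cos(y) + cos(x)sin(y) and sin(x-y) = sin(x)cos(y) - cos(x)sin(y). Adding, sin(x+y) + sin(x-y) = 2sin(x)cos(y); divide by 2.
So the two sides agree for all real values of x and y for which both sides are defined.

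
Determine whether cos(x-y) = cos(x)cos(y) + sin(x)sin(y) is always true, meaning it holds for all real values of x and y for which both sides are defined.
Claim: cos(x-y) = cos(x)cos(y) + sin(x)sin(y).
Reasoning: Replace y by -y in cos(x+y) = cos(x)cos(y) - sin(x)sin(y) and use cos(-y) = cos(y), sin(-y) = -sin(y): cos(x-y) = cos(x)cos(y) + sin(x)sin(y).
So the two sides agree for all real values of x and y for which both sides are defined.

Conclusion: Yes, this is an identity.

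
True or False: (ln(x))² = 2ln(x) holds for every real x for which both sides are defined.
Claim: (ln(x))² = 2ln(x).
Test a specific point where both sides are defined: x = 3/2.
LHS = (ln(x))² ≈ 0.1644
RHS = 2ln(x) ≈ 0.8109
Since 0.1644 ≠ 0.8109, the equation fails at this point, so it cannot hold for every real x for which both sides are defined.
2ln(x) equals ln(x²), which is not the same as (ln x)².

Conclusion: False.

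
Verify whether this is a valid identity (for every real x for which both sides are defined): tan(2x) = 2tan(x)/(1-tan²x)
Yes, this is an identity.

Claim: tan(2x) = 2tan(x)/(1-tan²x).
Reasoning: tan(2x) = sin(2x)/cos(2x) = 2sin(x)cos(x) / (cos²x - sin²x). Divide numerator and denominator by cos²x: 2tan(x) / (1 - tan²x).
So the two sides agree for every real x for which both sides are defined.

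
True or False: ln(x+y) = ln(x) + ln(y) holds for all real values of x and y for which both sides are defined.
Claim: ln(x+y) = ln(x) + ln(y).
Test a specific point where both sides are defined: x = 4, y = 2.
LHS = ln(x+y) ≈ 1.7918
RHS = ln(x) + ln(y) ≈ 2.0794
Since 1.7918 ≠ 2.0794, the equation fails at this point, so it cannot hold for all real values of x and y for which both sides are defined.
ln(x) + ln(y) = ln(xy), not ln(x+y).

Conclusion: False.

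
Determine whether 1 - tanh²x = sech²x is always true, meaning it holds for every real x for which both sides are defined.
Yes, this is an identity.

Claim: 1 - tanh²x = sech²x.
Reasoning: Divide cosh²x - sinh²x = 1 through by cosh²x (never zero): 1 - tanh²x = 1/cosh²x = sech²x.
So the two sides agree for every real x for which both sides are defined.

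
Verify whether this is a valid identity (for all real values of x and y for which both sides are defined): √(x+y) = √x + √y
No, this is NOT an identity.

Claim: √(x+y) = √x + √y.
Test a specific point where both sides are defined: x = 4, y = 1/2.
LHS = √(x+y) ≈ 2.1213
RHS = √x + √y ≈ 2.7071
Since 2.1213 ≠ 2.7071, the equation fails at this point, so it cannot hold for all real values of x and y for which both sides are defined.
Squaring the right side gives x + 2√(xy) + y, not x + y.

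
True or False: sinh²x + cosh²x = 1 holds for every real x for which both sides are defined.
Claim: sinh²x + cosh²x = 1.
Test a specific point where both sides are defined: x = 3/2.
LHS = sinh²x + cosh²x ≈ 10.0677
RHS = 1 ≈ 1.0000
Since 10.0677 ≠ 1.0000, the equation fails at this point, so it cannot hold for every real x for which both sides are defined.
The correct hyperbolic identity is cosh²x - sinh²x = 1 (a difference); the sum sinh²x + cosh²x equals cosh(2x).

Conclusion: False.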